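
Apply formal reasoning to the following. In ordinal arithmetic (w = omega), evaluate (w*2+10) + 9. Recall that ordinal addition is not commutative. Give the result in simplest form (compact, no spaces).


Compute (w*2+10) + 9.
Ordinal + is associative but NOT commutative; for finite n>0, n + w = w but w + n stays w+n.
By associativity: (w*2+10) + 9 = w*2 + (10+9) = w*2+19.
Result = w*2+19

w*2+19


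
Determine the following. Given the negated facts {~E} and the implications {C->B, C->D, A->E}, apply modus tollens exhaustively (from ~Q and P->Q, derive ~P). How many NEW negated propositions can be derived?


Initial negated facts: {~E}
Apply modus tollens to closure:
  ~E and A->E  =>  ~A
Final negated: {~A, ~E}
New negations: {~A}
Count = 1

1


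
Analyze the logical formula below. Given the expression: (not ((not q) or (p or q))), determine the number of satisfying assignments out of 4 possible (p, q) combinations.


Check all 4 assignments:
p=0, q=0: 0
p=0, q=1: 0
p=1, q=0: 0
p=1, q=1: 0
Count of True = 0

0


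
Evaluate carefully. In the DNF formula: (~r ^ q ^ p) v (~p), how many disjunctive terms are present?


A DNF formula is a disjunction of terms (conjunctions).
Terms are separated by v.
Counting the disjuncts: 2 terms.

2


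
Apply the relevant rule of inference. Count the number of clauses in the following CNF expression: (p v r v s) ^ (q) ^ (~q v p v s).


A CNF formula is a conjunction of clauses.
Clauses are separated by ^.
Counting the conjuncts: 3 clauses.

3


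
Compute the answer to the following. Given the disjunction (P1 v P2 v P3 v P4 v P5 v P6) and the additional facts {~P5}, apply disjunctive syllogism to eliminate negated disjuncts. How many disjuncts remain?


Original disjuncts (6): P1, P2, P3, P4, P5, P6
Negated (eliminate): ~P5
Remaining disjuncts: P1, P2, P3, P4, P6
Count = 6 - 1 = 5

5


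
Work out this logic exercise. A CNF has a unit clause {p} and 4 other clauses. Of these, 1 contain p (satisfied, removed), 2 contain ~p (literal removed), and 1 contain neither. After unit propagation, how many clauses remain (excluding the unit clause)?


Satisfied (removed): 1
Shortened (remain): 2
Unchanged (remain): 1
Remaining = 2 + 1 = 3

3


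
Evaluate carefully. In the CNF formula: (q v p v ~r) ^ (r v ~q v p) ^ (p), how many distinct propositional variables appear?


Identify each variable that appears in the formula.
Variables found: p, q, r
Count = 3

3


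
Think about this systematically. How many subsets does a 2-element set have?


The power set of a set with n elements has 2^n elements.
|P(S)| = 2^2 = 4

4


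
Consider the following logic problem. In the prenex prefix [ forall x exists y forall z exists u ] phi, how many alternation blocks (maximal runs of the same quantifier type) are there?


Quantifier-type sequence: A E A E  (A=forall, E=exists)
Group into maximal same-type runs:
  Ax1 | Ex1 | Ax1 | Ex1
Number of blocks = 4

4


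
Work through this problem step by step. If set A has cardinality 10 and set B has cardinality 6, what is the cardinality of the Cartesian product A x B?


The Cartesian product A x B contains all ordered pairs (a, b).
|A x B| = |A| * |B| = 10 * 6 = 60

60


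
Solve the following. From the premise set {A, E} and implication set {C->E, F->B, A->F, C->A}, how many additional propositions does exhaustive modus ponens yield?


Initial facts: {A, E}
Apply modus ponens to closure:
  A and A->F  =>  F
  F and F->B  =>  B
Final known: {A, B, E, F}
New propositions: {B, F}
Count = 2

2


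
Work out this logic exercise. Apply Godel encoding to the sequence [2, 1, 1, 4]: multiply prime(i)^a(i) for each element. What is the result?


Encode each element as an exponent of the corresponding prime:
  2^2 = 4
  3^1 = 3
  5^1 = 5
  7^4 = 2401
Product = 4 * 3 * 5 * 2401 = 144060

144060


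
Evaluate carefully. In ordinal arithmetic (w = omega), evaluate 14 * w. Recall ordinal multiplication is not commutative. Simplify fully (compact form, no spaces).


Compute 14 * w.
Ordinal * is associative and left-distributive over +, but NOT commutative; for finite n>1, n*w = w but w*n stays w*n.
For finite n>0, n * w = sup{n*k : k<w} = w. So 14 * w = w.
Result = w

w


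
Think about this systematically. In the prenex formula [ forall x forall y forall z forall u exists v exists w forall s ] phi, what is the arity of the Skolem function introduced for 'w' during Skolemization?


Quantifier prefix: forall x forall y forall z forall u exists v exists w forall s
'w' is existentially quantified at position 6.
Universal variables preceding it: x, y, z, u
Skolem function arity = 4

4


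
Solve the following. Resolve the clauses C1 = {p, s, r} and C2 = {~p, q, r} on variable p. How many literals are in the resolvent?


Remove p from C1 and ~p from C2.
C1 remainder: {s, r}
C2 remainder: {q, r}
Union (resolvent): {q, r, s}
Resolvent has 3 literal(s).

3


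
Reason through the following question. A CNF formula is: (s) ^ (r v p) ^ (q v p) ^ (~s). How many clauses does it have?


A CNF formula is a conjunction of clauses.
Clauses are separated by ^.
Counting the conjuncts: 4 clauses.

4


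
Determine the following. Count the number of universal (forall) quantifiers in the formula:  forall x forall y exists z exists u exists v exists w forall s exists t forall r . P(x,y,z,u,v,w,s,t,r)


Quantifier prefix: forall x forall y exists z exists u exists v exists w forall s exists t forall r
Mark each quantifier type:
  U U E E E E U E U
Universal count = 4, Existential count = 5
Asked for universal (forall) quantifiers: 4

4


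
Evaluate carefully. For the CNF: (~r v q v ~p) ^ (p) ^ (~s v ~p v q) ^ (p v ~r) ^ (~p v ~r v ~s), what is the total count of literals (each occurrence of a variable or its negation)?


Counting literals in each clause:
Clause 1: 3 literal(s)
Clause 2: 1 literal(s)
Clause 3: 3 literal(s)
Clause 4: 2 literal(s)
Clause 5: 3 literal(s)
Total = 12

12


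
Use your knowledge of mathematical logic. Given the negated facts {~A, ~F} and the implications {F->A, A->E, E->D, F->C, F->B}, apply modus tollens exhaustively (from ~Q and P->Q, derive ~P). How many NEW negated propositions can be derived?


Initial negated facts: {~A, ~F}
Apply modus tollens to closure:
  (no implication fires)
Final negated: {~A, ~F}
New negations: {(none)}
Count = 0

0


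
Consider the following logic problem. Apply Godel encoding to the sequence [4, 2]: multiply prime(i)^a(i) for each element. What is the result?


Encode each element as an exponent of the corresponding prime:
  2^4 = 16
  3^2 = 9
Product = 16 * 9 = 144

144


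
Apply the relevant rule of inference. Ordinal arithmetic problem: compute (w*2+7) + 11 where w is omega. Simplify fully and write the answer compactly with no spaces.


Compute (w*2+7) + 11.
Ordinal + is associative but NOT commutative; for finite n>0, n + w = w but w + n stays w+n.
By associativity: (w*2+7) + 11 = w*2 + (7+11) = w*2+18.
Result = w*2+18

w*2+18


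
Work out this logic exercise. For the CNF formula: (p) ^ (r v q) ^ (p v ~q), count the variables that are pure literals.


Check each variable for pure literal status:
p: pure positive
q: mixed (not pure)
r: pure positive
Pure literal count = 2

2


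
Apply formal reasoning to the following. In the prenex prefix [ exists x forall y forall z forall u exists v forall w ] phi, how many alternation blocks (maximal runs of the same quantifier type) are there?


Quantifier-type sequence: E A A A E A  (A=forall, E=exists)
Group into maximal same-type runs:
  Ex1 | Ax3 | Ex1 | Ax1
Number of blocks = 4

4


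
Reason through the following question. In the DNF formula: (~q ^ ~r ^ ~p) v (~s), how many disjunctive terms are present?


A DNF formula is a disjunction of terms (conjunctions).
Terms are separated by v.
Counting the disjuncts: 2 terms.

2


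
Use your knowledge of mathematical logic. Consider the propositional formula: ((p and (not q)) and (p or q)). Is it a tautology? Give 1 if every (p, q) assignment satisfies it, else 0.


Check all 4 assignments:
p=0, q=0: 0
p=0, q=1: 0
p=1, q=0: 1
p=1, q=1: 0
Satisfying count = 1/4.
Tautology iff count = 4: no.

0


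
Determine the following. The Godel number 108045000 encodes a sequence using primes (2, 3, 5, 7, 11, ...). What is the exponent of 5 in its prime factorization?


Factorize 108045000 by dividing by 5 repeatedly.
Division steps: 5 divides 108045000 exactly 4 time(s).
Exponent of 5 = 4

4


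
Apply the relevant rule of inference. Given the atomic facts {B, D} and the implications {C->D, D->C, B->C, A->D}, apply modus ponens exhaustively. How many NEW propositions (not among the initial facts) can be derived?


Initial facts: {B, D}
Apply modus ponens to closure:
  D and D->C  =>  C
Final known: {B, C, D}
New propositions: {C}
Count = 1

1


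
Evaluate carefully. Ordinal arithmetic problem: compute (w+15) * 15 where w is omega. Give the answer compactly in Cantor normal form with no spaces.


Compute (w+15) * 15.
Ordinal * is associative and left-distributive over +, but NOT commutative; for finite n>1, n*w = w but w*n stays w*n.
(w+15) * 15 = (w+15) repeated 15 times. Each intermediate +15 is absorbed by the following w; only the last survives: w*15+15.
Result = w*15+15

w*15+15


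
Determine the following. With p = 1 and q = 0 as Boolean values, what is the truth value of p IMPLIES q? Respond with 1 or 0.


p = 1, q = 0
Operation: p IMPLIES q
Evaluate: 1 IMPLIES 0 = 0

0


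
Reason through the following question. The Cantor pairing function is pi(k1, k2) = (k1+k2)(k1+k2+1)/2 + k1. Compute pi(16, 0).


k1 + k2 = 16
(k1+k2)(k1+k2+1)/2 = 16 * 17 / 2 = 136
pi = 136 + 16 = 152

152


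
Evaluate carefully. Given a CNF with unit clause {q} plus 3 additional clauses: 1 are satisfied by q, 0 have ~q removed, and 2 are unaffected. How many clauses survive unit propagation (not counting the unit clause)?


Satisfied (removed): 1
Shortened (remain): 0
Unchanged (remain): 2
Remaining = 0 + 2 = 2

2


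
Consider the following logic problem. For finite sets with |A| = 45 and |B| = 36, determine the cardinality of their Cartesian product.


The Cartesian product A x B contains all ordered pairs (a, b).
|A x B| = |A| * |B| = 45 * 36 = 1620

1620


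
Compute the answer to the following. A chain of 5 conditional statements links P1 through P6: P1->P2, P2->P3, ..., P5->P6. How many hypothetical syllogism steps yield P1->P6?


With 5 implications in a chain connecting 6 propositions:
P1->P2, P2->P3, ..., P5->P6
Steps needed = (number of implications) - 1 = 5 - 1 = 4

4


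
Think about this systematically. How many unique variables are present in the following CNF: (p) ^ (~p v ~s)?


Identify each variable that appears in the formula.
Variables found: p, s
Count = 2

2


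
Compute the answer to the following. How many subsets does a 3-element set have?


The power set of a set with n elements has 2^n elements.
|P(S)| = 2^3 = 8

8


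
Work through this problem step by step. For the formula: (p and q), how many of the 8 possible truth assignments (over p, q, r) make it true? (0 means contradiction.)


Check all 8 assignments:
p=0, q=0, r=0: 0
p=0, q=0, r=1: 0
p=0, q=1, r=0: 0
p=0, q=1, r=1: 0
p=1, q=0, r=0: 0
p=1, q=0, r=1: 0
p=1, q=1, r=0: 1
p=1, q=1, r=1: 1
Count of True = 2

2


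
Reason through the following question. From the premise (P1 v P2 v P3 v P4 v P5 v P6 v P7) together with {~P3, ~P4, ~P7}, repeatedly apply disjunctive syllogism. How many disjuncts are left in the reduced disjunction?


Original disjuncts (7): P1, P2, P3, P4, P5, P6, P7
Negated (eliminate): ~P3, ~P4, ~P7
Remaining disjuncts: P1, P2, P5, P6
Count = 7 - 3 = 4

4


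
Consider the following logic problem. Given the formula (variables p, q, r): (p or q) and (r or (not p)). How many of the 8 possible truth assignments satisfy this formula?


Evaluate all 8 assignments for p, q, r:
p=0, q=0, r=0: 0
p=0, q=0, r=1: 0
p=0, q=1, r=0: 1
p=0, q=1, r=1: 1
p=1, q=0, r=0: 0
p=1, q=0, r=1: 1
p=1, q=1, r=0: 0
p=1, q=1, r=1: 1
Satisfying count = 4

4


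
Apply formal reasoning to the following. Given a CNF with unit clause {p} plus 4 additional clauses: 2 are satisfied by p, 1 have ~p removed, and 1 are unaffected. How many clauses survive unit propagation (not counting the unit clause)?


Satisfied (removed): 2
Shortened (remain): 1
Unchanged (remain): 1
Remaining = 1 + 1 = 2

2


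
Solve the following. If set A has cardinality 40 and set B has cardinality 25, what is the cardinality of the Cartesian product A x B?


The Cartesian product A x B contains all ordered pairs (a, b).
|A x B| = |A| * |B| = 40 * 25 = 1000

1000


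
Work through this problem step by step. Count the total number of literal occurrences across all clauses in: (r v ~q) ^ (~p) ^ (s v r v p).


Counting literals in each clause:
Clause 1: 2 literal(s)
Clause 2: 1 literal(s)
Clause 3: 3 literal(s)
Total = 6

6


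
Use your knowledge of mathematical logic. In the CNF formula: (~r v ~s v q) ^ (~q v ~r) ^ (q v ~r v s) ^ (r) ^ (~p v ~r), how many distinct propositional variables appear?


Identify each variable that appears in the formula.
Variables found: p, q, r, s
Count = 4

4


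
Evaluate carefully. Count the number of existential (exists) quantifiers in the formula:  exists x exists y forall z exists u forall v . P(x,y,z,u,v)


Quantifier prefix: exists x exists y forall z exists u forall v
Mark each quantifier type:
  E E U E U
Universal count = 2, Existential count = 3
Asked for existential (exists) quantifiers: 3

3


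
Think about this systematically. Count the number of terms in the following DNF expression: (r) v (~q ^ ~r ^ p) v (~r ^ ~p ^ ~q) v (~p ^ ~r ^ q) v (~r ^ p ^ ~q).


A DNF formula is a disjunction of terms (conjunctions).
Terms are separated by v.
Counting the disjuncts: 5 terms.

5


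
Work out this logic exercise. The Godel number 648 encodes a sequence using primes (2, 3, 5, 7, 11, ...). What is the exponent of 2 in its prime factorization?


Factorize 648 by dividing by 2 repeatedly.
Division steps: 2 divides 648 exactly 3 time(s).
Exponent of 2 = 3

3


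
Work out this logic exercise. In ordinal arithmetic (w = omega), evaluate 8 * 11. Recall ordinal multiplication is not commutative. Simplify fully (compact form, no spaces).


Compute 8 * 11.
Ordinal * is associative and left-distributive over +, but NOT commutative; for finite n>1, n*w = w but w*n stays w*n.
Both finite; ordinal * agrees with natural *: 8 * 11 = 88.
Result = 88

88


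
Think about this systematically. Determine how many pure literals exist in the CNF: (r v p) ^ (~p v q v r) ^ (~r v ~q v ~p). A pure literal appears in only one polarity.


Check each variable for pure literal status:
p: mixed (not pure)
q: mixed (not pure)
r: mixed (not pure)
Pure literal count = 0

0


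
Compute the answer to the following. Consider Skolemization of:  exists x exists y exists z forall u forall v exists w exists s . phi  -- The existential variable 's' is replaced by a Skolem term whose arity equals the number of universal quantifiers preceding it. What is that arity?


Quantifier prefix: exists x exists y exists z forall u forall v exists w exists s
's' is existentially quantified at position 7.
Universal variables preceding it: u, v
Skolem function arity = 2

2


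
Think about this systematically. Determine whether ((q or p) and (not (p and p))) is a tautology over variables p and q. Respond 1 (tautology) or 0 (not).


Check all 4 assignments:
p=0, q=0: 0
p=0, q=1: 1
p=1, q=0: 0
p=1, q=1: 0
Satisfying count = 1/4.
Tautology iff count = 4: no.

0


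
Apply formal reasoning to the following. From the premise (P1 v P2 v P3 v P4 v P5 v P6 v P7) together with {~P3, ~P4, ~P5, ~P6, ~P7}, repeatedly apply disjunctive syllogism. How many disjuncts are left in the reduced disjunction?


Original disjuncts (7): P1, P2, P3, P4, P5, P6, P7
Negated (eliminate): ~P3, ~P4, ~P5, ~P6, ~P7
Remaining disjuncts: P1, P2
Count = 7 - 5 = 2

2


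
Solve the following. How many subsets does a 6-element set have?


The power set of a set with n elements has 2^n elements.
|P(S)| = 2^6 = 64

64


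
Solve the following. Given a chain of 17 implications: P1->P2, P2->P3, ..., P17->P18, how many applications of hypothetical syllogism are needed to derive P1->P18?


With 17 implications in a chain connecting 18 propositions:
P1->P2, P2->P3, ..., P17->P18
Steps needed = (number of implications) - 1 = 17 - 1 = 16

16


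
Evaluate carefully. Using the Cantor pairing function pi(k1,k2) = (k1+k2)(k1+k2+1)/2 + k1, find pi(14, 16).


k1 + k2 = 30
(k1+k2)(k1+k2+1)/2 = 30 * 31 / 2 = 465
pi = 465 + 14 = 479

479


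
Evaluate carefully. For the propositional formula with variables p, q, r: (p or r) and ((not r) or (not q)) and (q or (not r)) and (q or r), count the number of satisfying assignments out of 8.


Evaluate all 8 assignments for p, q, r:
p=0, q=0, r=0: 0
p=0, q=0, r=1: 0
p=0, q=1, r=0: 0
p=0, q=1, r=1: 0
p=1, q=0, r=0: 0
p=1, q=0, r=1: 0
p=1, q=1, r=0: 1
p=1, q=1, r=1: 0
Satisfying count = 1

1


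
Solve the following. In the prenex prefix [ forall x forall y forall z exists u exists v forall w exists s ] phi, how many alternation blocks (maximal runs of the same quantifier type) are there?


Quantifier-type sequence: A A A E E A E  (A=forall, E=exists)
Group into maximal same-type runs:
  Ax3 | Ex2 | Ax1 | Ex1
Number of blocks = 4

4


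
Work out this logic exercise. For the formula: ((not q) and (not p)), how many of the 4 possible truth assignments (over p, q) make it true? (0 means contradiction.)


Check all 4 assignments:
p=0, q=0: 1
p=0, q=1: 0
p=1, q=0: 0
p=1, q=1: 0
Count of True = 1

1


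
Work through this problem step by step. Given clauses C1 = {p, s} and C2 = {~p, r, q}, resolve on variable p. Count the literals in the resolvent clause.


Remove p from C1 and ~p from C2.
C1 remainder: {s}
C2 remainder: {r, q}
Union (resolvent): {q, r, s}
Resolvent has 3 literal(s).

3


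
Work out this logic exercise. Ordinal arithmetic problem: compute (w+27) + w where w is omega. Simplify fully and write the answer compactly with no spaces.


Compute (w+27) + w.
Ordinal + is associative but NOT commutative; for finite n>0, n + w = w but w + n stays w+n.
(w+27) + w = w + (27+w) = w + w = w*2 (the finite tail 27 is absorbed by the right w).
Result = w*2

w*2


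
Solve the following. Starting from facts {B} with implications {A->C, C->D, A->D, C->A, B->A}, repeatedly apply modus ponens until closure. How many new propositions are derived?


Initial facts: {B}
Apply modus ponens to closure:
  B and B->A  =>  A
  A and A->C  =>  C
  C and C->D  =>  D
Final known: {A, B, C, D}
New propositions: {A, C, D}
Count = 3

3


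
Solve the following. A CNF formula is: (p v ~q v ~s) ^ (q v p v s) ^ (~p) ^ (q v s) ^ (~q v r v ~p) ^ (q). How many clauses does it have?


A CNF formula is a conjunction of clauses.
Clauses are separated by ^.
Counting the conjuncts: 6 clauses.

6


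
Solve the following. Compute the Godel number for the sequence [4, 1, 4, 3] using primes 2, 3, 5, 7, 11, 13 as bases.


Encode each element as an exponent of the corresponding prime:
  2^4 = 16
  3^1 = 3
  5^4 = 625
  7^3 = 343
Product = 16 * 3 * 625 * 343 = 10290000

10290000


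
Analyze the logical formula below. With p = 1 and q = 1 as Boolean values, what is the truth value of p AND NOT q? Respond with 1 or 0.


p = 1, q = 1
Operation: p AND NOT q
Evaluate: 1 AND NOT 1 = 0

0


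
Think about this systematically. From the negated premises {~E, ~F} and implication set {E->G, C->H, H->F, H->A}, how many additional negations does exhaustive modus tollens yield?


Initial negated facts: {~E, ~F}
Apply modus tollens to closure:
  ~F and H->F  =>  ~H
  ~H and C->H  =>  ~C
Final negated: {~C, ~E, ~F, ~H}
New negations: {~C, ~H}
Count = 2

2


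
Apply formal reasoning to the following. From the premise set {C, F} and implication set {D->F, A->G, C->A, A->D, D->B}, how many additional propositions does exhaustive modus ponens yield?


Initial facts: {C, F}
Apply modus ponens to closure:
  C and C->A  =>  A
  A and A->D  =>  D
  D and D->B  =>  B
  A and A->G  =>  G
Final known: {A, B, C, D, F, G}
New propositions: {A, B, D, G}
Count = 4

4


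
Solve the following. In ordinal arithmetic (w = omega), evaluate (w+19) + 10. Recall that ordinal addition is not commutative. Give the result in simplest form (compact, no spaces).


Compute (w+19) + 10.
Ordinal + is associative but NOT commutative; for finite n>0, n + w = w but w + n stays w+n.
By associativity: (w+19) + 10 = w + (19+10) = w+29.
Result = w+29

w+29


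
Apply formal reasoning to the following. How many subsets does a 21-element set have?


The power set of a set with n elements has 2^n elements.
|P(S)| = 2^21 = 2097152

2097152


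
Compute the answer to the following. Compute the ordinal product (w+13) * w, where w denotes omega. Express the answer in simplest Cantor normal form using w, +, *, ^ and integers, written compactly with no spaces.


Compute (w+13) * w.
Ordinal * is associative and left-distributive over +, but NOT commutative; for finite n>1, n*w = w but w*n stays w*n.
(w+13) * w = sup{(w+13)*k : k<w} = sup{w*k+13} = w^2 (the +13 tail is absorbed in the limit).
Result = w^2

w^2


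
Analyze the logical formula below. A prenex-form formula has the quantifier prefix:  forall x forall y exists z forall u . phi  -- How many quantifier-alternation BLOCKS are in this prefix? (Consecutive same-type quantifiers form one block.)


Quantifier-type sequence: A A E A  (A=forall, E=exists)
Group into maximal same-type runs:
  Ax2 | Ex1 | Ax1
Number of blocks = 3

3


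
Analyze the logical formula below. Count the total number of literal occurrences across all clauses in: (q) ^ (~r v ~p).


Counting literals in each clause:
Clause 1: 1 literal(s)
Clause 2: 2 literal(s)
Total = 3

3


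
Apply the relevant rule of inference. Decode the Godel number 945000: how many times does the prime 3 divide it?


Factorize 945000 by dividing by 3 repeatedly.
Division steps: 3 divides 945000 exactly 3 time(s).
Exponent of 3 = 3

3


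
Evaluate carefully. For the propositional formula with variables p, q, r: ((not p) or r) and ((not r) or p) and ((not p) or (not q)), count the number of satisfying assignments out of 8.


Evaluate all 8 assignments for p, q, r:
p=0, q=0, r=0: 1
p=0, q=0, r=1: 0
p=0, q=1, r=0: 1
p=0, q=1, r=1: 0
p=1, q=0, r=0: 0
p=1, q=0, r=1: 1
p=1, q=1, r=0: 0
p=1, q=1, r=1: 0
Satisfying count = 3

3


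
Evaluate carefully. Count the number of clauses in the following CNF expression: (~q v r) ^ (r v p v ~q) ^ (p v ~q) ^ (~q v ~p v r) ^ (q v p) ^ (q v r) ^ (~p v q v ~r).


A CNF formula is a conjunction of clauses.
Clauses are separated by ^.
Counting the conjuncts: 7 clauses.

7


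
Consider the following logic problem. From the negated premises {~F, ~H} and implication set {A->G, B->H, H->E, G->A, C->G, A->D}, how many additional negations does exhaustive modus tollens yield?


Initial negated facts: {~F, ~H}
Apply modus tollens to closure:
  ~H and B->H  =>  ~B
Final negated: {~B, ~F, ~H}
New negations: {~B}
Count = 1

1


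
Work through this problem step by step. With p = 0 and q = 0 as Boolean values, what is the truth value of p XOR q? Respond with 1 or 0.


p = 0, q = 0
Operation: p XOR q
Evaluate: 0 XOR 0 = 0

0


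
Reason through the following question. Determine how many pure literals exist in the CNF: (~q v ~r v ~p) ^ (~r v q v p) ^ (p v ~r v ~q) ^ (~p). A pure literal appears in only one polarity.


Check each variable for pure literal status:
p: mixed (not pure)
q: mixed (not pure)
r: pure negative
Pure literal count = 1

1


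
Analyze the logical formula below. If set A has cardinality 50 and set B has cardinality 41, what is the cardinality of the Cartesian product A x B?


The Cartesian product A x B contains all ordered pairs (a, b).
|A x B| = |A| * |B| = 50 * 41 = 2050

2050


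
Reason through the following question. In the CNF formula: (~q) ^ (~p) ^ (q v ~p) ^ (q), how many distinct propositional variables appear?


Identify each variable that appears in the formula.
Variables found: p, q
Count = 2

2


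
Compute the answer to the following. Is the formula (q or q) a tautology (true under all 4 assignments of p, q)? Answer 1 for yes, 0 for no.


Check all 4 assignments:
p=0, q=0: 0
p=0, q=1: 1
p=1, q=0: 0
p=1, q=1: 1
Satisfying count = 2/4.
Tautology iff count = 4: no.

0


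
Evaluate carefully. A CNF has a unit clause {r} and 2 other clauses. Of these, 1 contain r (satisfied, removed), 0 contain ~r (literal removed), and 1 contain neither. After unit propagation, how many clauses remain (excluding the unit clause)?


Satisfied (removed): 1
Shortened (remain): 0
Unchanged (remain): 1
Remaining = 0 + 1 = 1

1


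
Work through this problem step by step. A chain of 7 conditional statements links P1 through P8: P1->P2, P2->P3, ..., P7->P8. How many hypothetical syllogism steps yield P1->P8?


With 7 implications in a chain connecting 8 propositions:
P1->P2, P2->P3, ..., P7->P8
Steps needed = (number of implications) - 1 = 7 - 1 = 6

6


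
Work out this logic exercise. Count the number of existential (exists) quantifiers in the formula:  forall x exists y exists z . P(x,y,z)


Quantifier prefix: forall x exists y exists z
Mark each quantifier type:
  U E E
Universal count = 1, Existential count = 2
Asked for existential (exists) quantifiers: 2

2


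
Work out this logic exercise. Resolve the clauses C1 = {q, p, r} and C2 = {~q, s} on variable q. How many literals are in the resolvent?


Remove q from C1 and ~q from C2.
C1 remainder: {p, r}
C2 remainder: {s}
Union (resolvent): {p, r, s}
Resolvent has 3 literal(s).

3


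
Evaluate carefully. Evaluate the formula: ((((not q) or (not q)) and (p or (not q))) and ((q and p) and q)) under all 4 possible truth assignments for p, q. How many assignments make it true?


Check all 4 assignments:
p=0, q=0: 0
p=0, q=1: 0
p=1, q=0: 0
p=1, q=1: 0
Count of True = 0

0


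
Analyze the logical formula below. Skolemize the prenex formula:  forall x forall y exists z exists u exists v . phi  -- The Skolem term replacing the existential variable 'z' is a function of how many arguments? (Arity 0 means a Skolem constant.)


Quantifier prefix: forall x forall y exists z exists u exists v
'z' is existentially quantified at position 3.
Universal variables preceding it: x, y
Skolem function arity = 2

2


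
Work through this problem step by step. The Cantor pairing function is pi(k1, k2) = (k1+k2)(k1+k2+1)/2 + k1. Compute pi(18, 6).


k1 + k2 = 24
(k1+k2)(k1+k2+1)/2 = 24 * 25 / 2 = 300
pi = 300 + 18 = 318

318


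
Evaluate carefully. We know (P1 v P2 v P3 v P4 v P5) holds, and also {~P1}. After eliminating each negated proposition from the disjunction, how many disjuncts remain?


Original disjuncts (5): P1, P2, P3, P4, P5
Negated (eliminate): ~P1
Remaining disjuncts: P2, P3, P4, P5
Count = 5 - 1 = 4

4


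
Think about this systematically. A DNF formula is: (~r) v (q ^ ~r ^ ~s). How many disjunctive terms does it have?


A DNF formula is a disjunction of terms (conjunctions).
Terms are separated by v.
Counting the disjuncts: 2 terms.

2


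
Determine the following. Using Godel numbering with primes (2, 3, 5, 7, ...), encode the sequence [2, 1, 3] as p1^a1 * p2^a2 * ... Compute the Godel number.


Encode each element as an exponent of the corresponding prime:
  2^2 = 4
  3^1 = 3
  5^3 = 125
Product = 4 * 3 * 125 = 1500

1500


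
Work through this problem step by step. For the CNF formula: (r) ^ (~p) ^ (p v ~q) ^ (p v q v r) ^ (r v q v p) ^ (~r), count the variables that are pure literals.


Check each variable for pure literal status:
p: mixed (not pure)
q: mixed (not pure)
r: mixed (not pure)
Pure literal count = 0

0


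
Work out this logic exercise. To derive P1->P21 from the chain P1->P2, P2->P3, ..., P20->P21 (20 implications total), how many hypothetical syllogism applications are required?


With 20 implications in a chain connecting 21 propositions:
P1->P2, P2->P3, ..., P20->P21
Steps needed = (number of implications) - 1 = 20 - 1 = 19

19


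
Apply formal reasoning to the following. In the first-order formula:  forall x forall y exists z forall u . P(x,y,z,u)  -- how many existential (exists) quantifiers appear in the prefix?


Quantifier prefix: forall x forall y exists z forall u
Mark each quantifier type:
  U U E U
Universal count = 3, Existential count = 1
Asked for existential (exists) quantifiers: 1

1


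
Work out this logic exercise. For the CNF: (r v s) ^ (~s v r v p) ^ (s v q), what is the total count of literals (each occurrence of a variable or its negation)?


Counting literals in each clause:
Clause 1: 2 literal(s)
Clause 2: 3 literal(s)
Clause 3: 2 literal(s)
Total = 7

7


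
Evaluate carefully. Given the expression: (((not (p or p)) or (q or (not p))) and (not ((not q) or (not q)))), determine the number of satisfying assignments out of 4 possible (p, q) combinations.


Check all 4 assignments:
p=0, q=0: 0
p=0, q=1: 1
p=1, q=0: 0
p=1, q=1: 1
Count of True = 2

2


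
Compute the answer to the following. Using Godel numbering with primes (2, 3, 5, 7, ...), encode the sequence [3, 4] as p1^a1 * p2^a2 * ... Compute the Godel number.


Encode each element as an exponent of the corresponding prime:
  2^3 = 8
  3^4 = 81
Product = 8 * 81 = 648

648


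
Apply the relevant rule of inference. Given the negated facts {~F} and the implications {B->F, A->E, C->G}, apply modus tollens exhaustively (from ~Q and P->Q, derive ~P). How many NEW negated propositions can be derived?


Initial negated facts: {~F}
Apply modus tollens to closure:
  ~F and B->F  =>  ~B
Final negated: {~B, ~F}
New negations: {~B}
Count = 1

1


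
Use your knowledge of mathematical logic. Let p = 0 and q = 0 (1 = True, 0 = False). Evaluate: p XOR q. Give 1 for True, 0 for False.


p = 0, q = 0
Operation: p XOR q
Evaluate: 0 XOR 0 = 0

0


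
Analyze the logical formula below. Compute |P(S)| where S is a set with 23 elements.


The power set of a set with n elements has 2^n elements.
|P(S)| = 2^23 = 8388608

8388608


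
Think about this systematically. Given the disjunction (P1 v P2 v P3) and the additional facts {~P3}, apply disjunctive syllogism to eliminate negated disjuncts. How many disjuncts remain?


Original disjuncts (3): P1, P2, P3
Negated (eliminate): ~P3
Remaining disjuncts: P1, P2
Count = 3 - 1 = 2

2


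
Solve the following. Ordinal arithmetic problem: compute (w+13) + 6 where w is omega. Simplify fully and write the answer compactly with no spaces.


Compute (w+13) + 6.
Ordinal + is associative but NOT commutative; for finite n>0, n + w = w but w + n stays w+n.
By associativity: (w+13) + 6 = w + (13+6) = w+19.
Result = w+19

w+19


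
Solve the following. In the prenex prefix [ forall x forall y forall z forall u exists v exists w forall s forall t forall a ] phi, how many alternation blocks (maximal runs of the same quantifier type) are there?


Quantifier-type sequence: A A A A E E A A A  (A=forall, E=exists)
Group into maximal same-type runs:
  Ax4 | Ex2 | Ax3
Number of blocks = 3

3


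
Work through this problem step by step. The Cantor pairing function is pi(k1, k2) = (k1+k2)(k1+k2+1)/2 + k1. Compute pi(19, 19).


k1 + k2 = 38
(k1+k2)(k1+k2+1)/2 = 38 * 39 / 2 = 741
pi = 741 + 19 = 760

760


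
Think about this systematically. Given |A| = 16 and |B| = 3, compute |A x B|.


The Cartesian product A x B contains all ordered pairs (a, b).
|A x B| = |A| * |B| = 16 * 3 = 48

48


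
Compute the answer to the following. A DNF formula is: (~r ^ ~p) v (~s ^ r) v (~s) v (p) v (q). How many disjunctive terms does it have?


A DNF formula is a disjunction of terms (conjunctions).
Terms are separated by v.
Counting the disjuncts: 5 terms.

5


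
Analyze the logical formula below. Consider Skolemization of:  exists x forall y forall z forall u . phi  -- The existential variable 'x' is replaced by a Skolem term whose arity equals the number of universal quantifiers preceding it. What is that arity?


Quantifier prefix: exists x forall y forall z forall u
'x' is existentially quantified at position 1.
No universal quantifiers precede it.
Skolem function arity = 0 (a Skolem constant)

0


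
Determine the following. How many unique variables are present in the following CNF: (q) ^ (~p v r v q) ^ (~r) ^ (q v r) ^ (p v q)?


Identify each variable that appears in the formula.
Variables found: p, q, r
Count = 3

3


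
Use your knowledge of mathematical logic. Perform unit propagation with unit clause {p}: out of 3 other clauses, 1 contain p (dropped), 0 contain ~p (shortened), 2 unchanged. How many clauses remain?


Satisfied (removed): 1
Shortened (remain): 0
Unchanged (remain): 2
Remaining = 0 + 2 = 2

2


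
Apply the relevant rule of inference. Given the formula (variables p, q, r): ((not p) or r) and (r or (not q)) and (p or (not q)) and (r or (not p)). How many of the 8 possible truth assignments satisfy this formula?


Evaluate all 8 assignments for p, q, r:
p=0, q=0, r=0: 1
p=0, q=0, r=1: 1
p=0, q=1, r=0: 0
p=0, q=1, r=1: 0
p=1, q=0, r=0: 0
p=1, q=0, r=1: 1
p=1, q=1, r=0: 0
p=1, q=1, r=1: 1
Satisfying count = 4

4


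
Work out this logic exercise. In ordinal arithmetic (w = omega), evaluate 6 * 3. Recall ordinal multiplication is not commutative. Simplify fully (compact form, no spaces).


Compute 6 * 3.
Ordinal * is associative and left-distributive over +, but NOT commutative; for finite n>1, n*w = w but w*n stays w*n.
Both finite; ordinal * agrees with natural *: 6 * 3 = 18.
Result = 18

18


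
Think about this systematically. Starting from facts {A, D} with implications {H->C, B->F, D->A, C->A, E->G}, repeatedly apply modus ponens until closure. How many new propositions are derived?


Initial facts: {A, D}
Apply modus ponens to closure:
  (no implication fires)
Final known: {A, D}
New propositions: {(none)}
Count = 0

0


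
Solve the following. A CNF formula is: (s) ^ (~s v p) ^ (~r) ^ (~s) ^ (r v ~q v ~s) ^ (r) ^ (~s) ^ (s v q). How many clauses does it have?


A CNF formula is a conjunction of clauses.
Clauses are separated by ^.
Counting the conjuncts: 8 clauses.

8


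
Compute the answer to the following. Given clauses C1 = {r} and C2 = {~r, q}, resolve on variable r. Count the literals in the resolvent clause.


Remove r from C1 and ~r from C2.
C1 remainder: {}
C2 remainder: {q}
Union (resolvent): {q}
Resolvent has 1 literal(s).

1


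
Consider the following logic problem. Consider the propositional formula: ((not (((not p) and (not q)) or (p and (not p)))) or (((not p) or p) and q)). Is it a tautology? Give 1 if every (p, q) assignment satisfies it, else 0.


Check all 4 assignments:
p=0, q=0: 0
p=0, q=1: 1
p=1, q=0: 1
p=1, q=1: 1
Satisfying count = 3/4.
Tautology iff count = 4: no.

0


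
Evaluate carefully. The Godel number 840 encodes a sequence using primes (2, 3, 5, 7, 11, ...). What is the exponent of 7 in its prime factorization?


Factorize 840 by dividing by 7 repeatedly.
Division steps: 7 divides 840 exactly 1 time(s).
Exponent of 7 = 1

1


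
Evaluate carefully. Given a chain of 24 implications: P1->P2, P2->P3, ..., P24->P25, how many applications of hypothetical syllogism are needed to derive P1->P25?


With 24 implications in a chain connecting 25 propositions:
P1->P2, P2->P3, ..., P24->P25
Steps needed = (number of implications) - 1 = 24 - 1 = 23

23


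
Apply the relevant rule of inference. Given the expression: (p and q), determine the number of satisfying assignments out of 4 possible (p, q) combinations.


Check all 4 assignments:
p=0, q=0: 0
p=0, q=1: 0
p=1, q=0: 0
p=1, q=1: 1
Count of True = 1

1


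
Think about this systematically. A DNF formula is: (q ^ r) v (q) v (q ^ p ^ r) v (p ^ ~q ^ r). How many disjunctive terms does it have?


A DNF formula is a disjunction of terms (conjunctions).
Terms are separated by v.
Counting the disjuncts: 4 terms.

4


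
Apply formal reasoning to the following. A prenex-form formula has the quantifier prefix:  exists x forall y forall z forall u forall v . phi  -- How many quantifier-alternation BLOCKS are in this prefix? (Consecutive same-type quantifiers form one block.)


Quantifier-type sequence: E A A A A  (A=forall, E=exists)
Group into maximal same-type runs:
  Ex1 | Ax4
Number of blocks = 2

2


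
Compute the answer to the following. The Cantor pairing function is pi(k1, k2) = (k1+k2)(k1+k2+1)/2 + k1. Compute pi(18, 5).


k1 + k2 = 23
(k1+k2)(k1+k2+1)/2 = 23 * 24 / 2 = 276
pi = 276 + 18 = 294

294


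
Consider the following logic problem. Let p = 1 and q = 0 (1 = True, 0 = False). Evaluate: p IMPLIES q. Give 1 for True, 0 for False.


p = 1, q = 0
Operation: p IMPLIES q
Evaluate: 1 IMPLIES 0 = 0

0


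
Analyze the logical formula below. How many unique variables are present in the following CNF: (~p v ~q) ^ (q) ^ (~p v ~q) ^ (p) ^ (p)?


Identify each variable that appears in the formula.
Variables found: p, q
Count = 2

2


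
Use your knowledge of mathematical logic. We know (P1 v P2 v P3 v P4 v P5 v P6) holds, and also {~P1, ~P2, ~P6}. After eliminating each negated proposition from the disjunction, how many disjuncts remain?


Original disjuncts (6): P1, P2, P3, P4, P5, P6
Negated (eliminate): ~P1, ~P2, ~P6
Remaining disjuncts: P3, P4, P5
Count = 6 - 3 = 3

3


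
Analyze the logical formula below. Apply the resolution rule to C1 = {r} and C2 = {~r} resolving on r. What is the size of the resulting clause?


Remove r from C1 and ~r from C2.
C1 remainder: {}
C2 remainder: {}
Union (resolvent): {} (empty clause)
Resolvent has 0 literal(s).

0


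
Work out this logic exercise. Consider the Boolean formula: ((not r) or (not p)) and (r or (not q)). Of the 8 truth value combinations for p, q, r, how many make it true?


Evaluate all 8 assignments for p, q, r:
p=0, q=0, r=0: 1
p=0, q=0, r=1: 1
p=0, q=1, r=0: 0
p=0, q=1, r=1: 1
p=1, q=0, r=0: 1
p=1, q=0, r=1: 0
p=1, q=1, r=0: 0
p=1, q=1, r=1: 0
Satisfying count = 4

4


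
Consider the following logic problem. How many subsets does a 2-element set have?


The power set of a set with n elements has 2^n elements.
|P(S)| = 2^2 = 4

4


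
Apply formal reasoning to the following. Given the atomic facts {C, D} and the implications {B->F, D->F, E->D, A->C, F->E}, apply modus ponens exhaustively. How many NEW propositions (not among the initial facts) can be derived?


Initial facts: {C, D}
Apply modus ponens to closure:
  D and D->F  =>  F
  F and F->E  =>  E
Final known: {C, D, E, F}
New propositions: {E, F}
Count = 2

2


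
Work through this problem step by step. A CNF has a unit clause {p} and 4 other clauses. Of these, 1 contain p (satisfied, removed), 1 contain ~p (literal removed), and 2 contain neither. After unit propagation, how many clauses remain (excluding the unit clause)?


Satisfied (removed): 1
Shortened (remain): 1
Unchanged (remain): 2
Remaining = 1 + 2 = 3

3


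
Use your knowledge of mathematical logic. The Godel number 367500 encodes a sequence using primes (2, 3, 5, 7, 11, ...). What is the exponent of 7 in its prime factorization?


Factorize 367500 by dividing by 7 repeatedly.
Division steps: 7 divides 367500 exactly 2 time(s).
Exponent of 7 = 2

2


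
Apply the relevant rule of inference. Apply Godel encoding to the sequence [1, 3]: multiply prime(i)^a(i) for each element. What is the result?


Encode each element as an exponent of the corresponding prime:
  2^1 = 2
  3^3 = 27
Product = 2 * 27 = 54

54
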